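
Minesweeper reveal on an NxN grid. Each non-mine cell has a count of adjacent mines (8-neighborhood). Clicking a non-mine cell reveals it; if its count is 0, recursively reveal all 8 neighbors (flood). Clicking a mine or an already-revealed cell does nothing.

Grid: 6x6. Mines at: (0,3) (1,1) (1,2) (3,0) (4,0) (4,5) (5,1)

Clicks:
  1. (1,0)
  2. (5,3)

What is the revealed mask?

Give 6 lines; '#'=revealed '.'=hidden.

Click 1 (1,0) count=1: revealed 1 new [(1,0)] -> total=1
Click 2 (5,3) count=0: revealed 22 new [(0,4) (0,5) (1,3) (1,4) (1,5) (2,1) (2,2) (2,3) (2,4) (2,5) (3,1) (3,2) (3,3) (3,4) (3,5) (4,1) (4,2) (4,3) (4,4) (5,2) (5,3) (5,4)] -> total=23

Answer: ....##
#..###
.#####
.#####
.####.
..###.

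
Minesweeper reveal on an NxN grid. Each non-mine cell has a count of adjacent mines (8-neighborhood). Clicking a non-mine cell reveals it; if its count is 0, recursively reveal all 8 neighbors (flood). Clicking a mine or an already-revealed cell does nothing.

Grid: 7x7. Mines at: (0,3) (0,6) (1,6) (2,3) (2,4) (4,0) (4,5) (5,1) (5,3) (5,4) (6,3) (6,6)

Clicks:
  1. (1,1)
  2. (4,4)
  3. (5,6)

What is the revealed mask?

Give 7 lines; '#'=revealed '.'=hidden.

Click 1 (1,1) count=0: revealed 12 new [(0,0) (0,1) (0,2) (1,0) (1,1) (1,2) (2,0) (2,1) (2,2) (3,0) (3,1) (3,2)] -> total=12
Click 2 (4,4) count=3: revealed 1 new [(4,4)] -> total=13
Click 3 (5,6) count=2: revealed 1 new [(5,6)] -> total=14

Answer: ###....
###....
###....
###....
....#..
......#
.......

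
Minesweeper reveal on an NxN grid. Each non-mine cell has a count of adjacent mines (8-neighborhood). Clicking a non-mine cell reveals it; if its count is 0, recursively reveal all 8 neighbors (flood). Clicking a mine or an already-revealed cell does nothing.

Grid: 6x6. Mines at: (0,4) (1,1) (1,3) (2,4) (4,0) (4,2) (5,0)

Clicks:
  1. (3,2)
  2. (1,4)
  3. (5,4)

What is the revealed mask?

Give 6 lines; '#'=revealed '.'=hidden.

Click 1 (3,2) count=1: revealed 1 new [(3,2)] -> total=1
Click 2 (1,4) count=3: revealed 1 new [(1,4)] -> total=2
Click 3 (5,4) count=0: revealed 9 new [(3,3) (3,4) (3,5) (4,3) (4,4) (4,5) (5,3) (5,4) (5,5)] -> total=11

Answer: ......
....#.
......
..####
...###
...###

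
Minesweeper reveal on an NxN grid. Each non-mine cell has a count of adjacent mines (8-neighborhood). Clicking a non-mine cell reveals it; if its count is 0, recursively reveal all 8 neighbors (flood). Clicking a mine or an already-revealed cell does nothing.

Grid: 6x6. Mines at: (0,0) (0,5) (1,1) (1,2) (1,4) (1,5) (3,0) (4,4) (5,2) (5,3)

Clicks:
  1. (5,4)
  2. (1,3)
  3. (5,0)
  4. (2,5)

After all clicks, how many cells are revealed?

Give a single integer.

Click 1 (5,4) count=2: revealed 1 new [(5,4)] -> total=1
Click 2 (1,3) count=2: revealed 1 new [(1,3)] -> total=2
Click 3 (5,0) count=0: revealed 4 new [(4,0) (4,1) (5,0) (5,1)] -> total=6
Click 4 (2,5) count=2: revealed 1 new [(2,5)] -> total=7

Answer: 7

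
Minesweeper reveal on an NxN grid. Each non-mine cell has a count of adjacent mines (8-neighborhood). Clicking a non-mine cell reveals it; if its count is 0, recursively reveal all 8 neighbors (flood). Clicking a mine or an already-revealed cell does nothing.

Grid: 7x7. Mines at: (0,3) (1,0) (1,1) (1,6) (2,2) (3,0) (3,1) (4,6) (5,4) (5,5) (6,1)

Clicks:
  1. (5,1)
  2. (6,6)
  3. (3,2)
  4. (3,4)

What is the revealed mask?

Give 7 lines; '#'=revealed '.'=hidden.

Click 1 (5,1) count=1: revealed 1 new [(5,1)] -> total=1
Click 2 (6,6) count=1: revealed 1 new [(6,6)] -> total=2
Click 3 (3,2) count=2: revealed 1 new [(3,2)] -> total=3
Click 4 (3,4) count=0: revealed 12 new [(1,3) (1,4) (1,5) (2,3) (2,4) (2,5) (3,3) (3,4) (3,5) (4,3) (4,4) (4,5)] -> total=15

Answer: .......
...###.
...###.
..####.
...###.
.#.....
......#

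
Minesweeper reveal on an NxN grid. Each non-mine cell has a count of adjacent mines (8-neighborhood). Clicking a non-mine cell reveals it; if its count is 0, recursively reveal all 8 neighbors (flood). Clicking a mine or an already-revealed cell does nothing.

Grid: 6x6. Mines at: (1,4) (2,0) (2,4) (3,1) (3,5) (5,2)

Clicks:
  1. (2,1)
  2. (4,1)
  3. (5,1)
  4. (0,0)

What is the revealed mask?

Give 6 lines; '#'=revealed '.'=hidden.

Click 1 (2,1) count=2: revealed 1 new [(2,1)] -> total=1
Click 2 (4,1) count=2: revealed 1 new [(4,1)] -> total=2
Click 3 (5,1) count=1: revealed 1 new [(5,1)] -> total=3
Click 4 (0,0) count=0: revealed 10 new [(0,0) (0,1) (0,2) (0,3) (1,0) (1,1) (1,2) (1,3) (2,2) (2,3)] -> total=13

Answer: ####..
####..
.###..
......
.#....
.#....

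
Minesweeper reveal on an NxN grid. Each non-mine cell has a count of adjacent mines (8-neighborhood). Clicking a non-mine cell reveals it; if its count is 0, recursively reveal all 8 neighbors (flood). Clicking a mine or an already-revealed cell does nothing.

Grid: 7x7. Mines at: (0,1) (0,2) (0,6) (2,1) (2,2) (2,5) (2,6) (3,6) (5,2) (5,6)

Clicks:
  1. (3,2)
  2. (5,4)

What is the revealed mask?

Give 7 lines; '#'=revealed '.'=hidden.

Click 1 (3,2) count=2: revealed 1 new [(3,2)] -> total=1
Click 2 (5,4) count=0: revealed 12 new [(3,3) (3,4) (3,5) (4,3) (4,4) (4,5) (5,3) (5,4) (5,5) (6,3) (6,4) (6,5)] -> total=13

Answer: .......
.......
.......
..####.
...###.
...###.
...###.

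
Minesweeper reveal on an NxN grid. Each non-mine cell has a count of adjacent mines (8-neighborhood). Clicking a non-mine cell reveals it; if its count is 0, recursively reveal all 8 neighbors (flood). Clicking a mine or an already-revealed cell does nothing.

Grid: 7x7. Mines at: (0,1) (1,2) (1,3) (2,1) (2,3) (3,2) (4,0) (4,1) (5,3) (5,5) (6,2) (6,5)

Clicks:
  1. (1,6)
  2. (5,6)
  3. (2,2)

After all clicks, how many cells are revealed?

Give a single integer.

Answer: 17

Derivation:
Click 1 (1,6) count=0: revealed 15 new [(0,4) (0,5) (0,6) (1,4) (1,5) (1,6) (2,4) (2,5) (2,6) (3,4) (3,5) (3,6) (4,4) (4,5) (4,6)] -> total=15
Click 2 (5,6) count=2: revealed 1 new [(5,6)] -> total=16
Click 3 (2,2) count=5: revealed 1 new [(2,2)] -> total=17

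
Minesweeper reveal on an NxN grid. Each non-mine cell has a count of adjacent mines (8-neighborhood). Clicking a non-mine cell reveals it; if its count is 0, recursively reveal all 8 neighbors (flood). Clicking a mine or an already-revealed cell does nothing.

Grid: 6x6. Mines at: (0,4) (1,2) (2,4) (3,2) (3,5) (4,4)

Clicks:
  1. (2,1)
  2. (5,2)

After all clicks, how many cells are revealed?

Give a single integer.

Answer: 16

Derivation:
Click 1 (2,1) count=2: revealed 1 new [(2,1)] -> total=1
Click 2 (5,2) count=0: revealed 15 new [(0,0) (0,1) (1,0) (1,1) (2,0) (3,0) (3,1) (4,0) (4,1) (4,2) (4,3) (5,0) (5,1) (5,2) (5,3)] -> total=16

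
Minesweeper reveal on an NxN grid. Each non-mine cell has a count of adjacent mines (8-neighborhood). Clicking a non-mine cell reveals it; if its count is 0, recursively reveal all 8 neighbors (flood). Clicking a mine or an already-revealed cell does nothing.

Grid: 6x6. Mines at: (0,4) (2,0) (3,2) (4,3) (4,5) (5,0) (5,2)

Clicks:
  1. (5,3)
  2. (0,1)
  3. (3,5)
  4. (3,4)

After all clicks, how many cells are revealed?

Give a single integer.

Answer: 14

Derivation:
Click 1 (5,3) count=2: revealed 1 new [(5,3)] -> total=1
Click 2 (0,1) count=0: revealed 11 new [(0,0) (0,1) (0,2) (0,3) (1,0) (1,1) (1,2) (1,3) (2,1) (2,2) (2,3)] -> total=12
Click 3 (3,5) count=1: revealed 1 new [(3,5)] -> total=13
Click 4 (3,4) count=2: revealed 1 new [(3,4)] -> total=14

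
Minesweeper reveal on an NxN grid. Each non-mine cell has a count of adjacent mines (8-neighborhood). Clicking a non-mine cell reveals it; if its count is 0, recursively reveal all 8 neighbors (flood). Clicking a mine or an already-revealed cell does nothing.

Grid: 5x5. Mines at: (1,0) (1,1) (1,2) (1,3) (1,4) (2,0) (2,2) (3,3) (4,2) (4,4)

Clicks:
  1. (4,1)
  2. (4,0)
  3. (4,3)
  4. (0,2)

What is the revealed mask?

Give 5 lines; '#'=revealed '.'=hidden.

Answer: ..#..
.....
.....
##...
##.#.

Derivation:
Click 1 (4,1) count=1: revealed 1 new [(4,1)] -> total=1
Click 2 (4,0) count=0: revealed 3 new [(3,0) (3,1) (4,0)] -> total=4
Click 3 (4,3) count=3: revealed 1 new [(4,3)] -> total=5
Click 4 (0,2) count=3: revealed 1 new [(0,2)] -> total=6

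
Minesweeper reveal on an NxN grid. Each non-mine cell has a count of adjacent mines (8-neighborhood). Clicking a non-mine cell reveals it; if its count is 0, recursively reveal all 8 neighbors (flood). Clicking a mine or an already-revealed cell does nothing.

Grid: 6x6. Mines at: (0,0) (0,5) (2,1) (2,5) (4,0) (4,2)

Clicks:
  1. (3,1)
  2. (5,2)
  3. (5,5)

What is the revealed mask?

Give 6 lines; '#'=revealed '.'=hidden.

Answer: ......
......
......
.#.###
...###
..####

Derivation:
Click 1 (3,1) count=3: revealed 1 new [(3,1)] -> total=1
Click 2 (5,2) count=1: revealed 1 new [(5,2)] -> total=2
Click 3 (5,5) count=0: revealed 9 new [(3,3) (3,4) (3,5) (4,3) (4,4) (4,5) (5,3) (5,4) (5,5)] -> total=11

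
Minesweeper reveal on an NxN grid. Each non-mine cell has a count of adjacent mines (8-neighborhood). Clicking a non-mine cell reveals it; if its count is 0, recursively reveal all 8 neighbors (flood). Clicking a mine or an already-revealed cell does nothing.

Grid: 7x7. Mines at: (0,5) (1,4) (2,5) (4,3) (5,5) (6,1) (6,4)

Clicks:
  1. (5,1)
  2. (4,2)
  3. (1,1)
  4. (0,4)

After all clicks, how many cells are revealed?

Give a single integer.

Click 1 (5,1) count=1: revealed 1 new [(5,1)] -> total=1
Click 2 (4,2) count=1: revealed 1 new [(4,2)] -> total=2
Click 3 (1,1) count=0: revealed 20 new [(0,0) (0,1) (0,2) (0,3) (1,0) (1,1) (1,2) (1,3) (2,0) (2,1) (2,2) (2,3) (3,0) (3,1) (3,2) (3,3) (4,0) (4,1) (5,0) (5,2)] -> total=22
Click 4 (0,4) count=2: revealed 1 new [(0,4)] -> total=23

Answer: 23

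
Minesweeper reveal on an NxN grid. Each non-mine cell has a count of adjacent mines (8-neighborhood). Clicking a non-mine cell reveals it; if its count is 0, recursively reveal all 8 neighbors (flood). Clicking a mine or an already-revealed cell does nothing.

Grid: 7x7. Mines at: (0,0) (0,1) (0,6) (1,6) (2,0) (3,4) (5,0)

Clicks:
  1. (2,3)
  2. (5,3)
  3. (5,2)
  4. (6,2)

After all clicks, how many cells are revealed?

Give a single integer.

Answer: 38

Derivation:
Click 1 (2,3) count=1: revealed 1 new [(2,3)] -> total=1
Click 2 (5,3) count=0: revealed 37 new [(0,2) (0,3) (0,4) (0,5) (1,1) (1,2) (1,3) (1,4) (1,5) (2,1) (2,2) (2,4) (2,5) (2,6) (3,1) (3,2) (3,3) (3,5) (3,6) (4,1) (4,2) (4,3) (4,4) (4,5) (4,6) (5,1) (5,2) (5,3) (5,4) (5,5) (5,6) (6,1) (6,2) (6,3) (6,4) (6,5) (6,6)] -> total=38
Click 3 (5,2) count=0: revealed 0 new [(none)] -> total=38
Click 4 (6,2) count=0: revealed 0 new [(none)] -> total=38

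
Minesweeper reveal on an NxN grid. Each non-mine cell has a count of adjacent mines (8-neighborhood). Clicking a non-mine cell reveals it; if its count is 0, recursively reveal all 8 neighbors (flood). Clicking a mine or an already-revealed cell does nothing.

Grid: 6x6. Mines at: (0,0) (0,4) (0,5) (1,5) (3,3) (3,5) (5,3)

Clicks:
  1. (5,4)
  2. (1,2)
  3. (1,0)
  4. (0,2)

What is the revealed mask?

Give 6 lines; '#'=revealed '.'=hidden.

Click 1 (5,4) count=1: revealed 1 new [(5,4)] -> total=1
Click 2 (1,2) count=0: revealed 20 new [(0,1) (0,2) (0,3) (1,0) (1,1) (1,2) (1,3) (2,0) (2,1) (2,2) (2,3) (3,0) (3,1) (3,2) (4,0) (4,1) (4,2) (5,0) (5,1) (5,2)] -> total=21
Click 3 (1,0) count=1: revealed 0 new [(none)] -> total=21
Click 4 (0,2) count=0: revealed 0 new [(none)] -> total=21

Answer: .###..
####..
####..
###...
###...
###.#.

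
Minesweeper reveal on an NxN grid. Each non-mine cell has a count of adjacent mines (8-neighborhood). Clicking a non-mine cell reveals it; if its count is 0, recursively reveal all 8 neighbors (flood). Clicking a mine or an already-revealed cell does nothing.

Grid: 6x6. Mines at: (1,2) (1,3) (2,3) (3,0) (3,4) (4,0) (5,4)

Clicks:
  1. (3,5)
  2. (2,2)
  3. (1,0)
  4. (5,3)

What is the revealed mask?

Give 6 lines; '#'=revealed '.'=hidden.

Click 1 (3,5) count=1: revealed 1 new [(3,5)] -> total=1
Click 2 (2,2) count=3: revealed 1 new [(2,2)] -> total=2
Click 3 (1,0) count=0: revealed 6 new [(0,0) (0,1) (1,0) (1,1) (2,0) (2,1)] -> total=8
Click 4 (5,3) count=1: revealed 1 new [(5,3)] -> total=9

Answer: ##....
##....
###...
.....#
......
...#..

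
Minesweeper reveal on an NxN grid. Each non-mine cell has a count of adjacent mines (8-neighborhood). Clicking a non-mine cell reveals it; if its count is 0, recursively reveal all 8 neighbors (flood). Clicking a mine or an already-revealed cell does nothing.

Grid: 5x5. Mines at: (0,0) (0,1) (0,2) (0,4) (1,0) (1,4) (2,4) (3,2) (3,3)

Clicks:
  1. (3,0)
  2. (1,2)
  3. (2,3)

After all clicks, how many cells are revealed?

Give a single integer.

Click 1 (3,0) count=0: revealed 6 new [(2,0) (2,1) (3,0) (3,1) (4,0) (4,1)] -> total=6
Click 2 (1,2) count=2: revealed 1 new [(1,2)] -> total=7
Click 3 (2,3) count=4: revealed 1 new [(2,3)] -> total=8

Answer: 8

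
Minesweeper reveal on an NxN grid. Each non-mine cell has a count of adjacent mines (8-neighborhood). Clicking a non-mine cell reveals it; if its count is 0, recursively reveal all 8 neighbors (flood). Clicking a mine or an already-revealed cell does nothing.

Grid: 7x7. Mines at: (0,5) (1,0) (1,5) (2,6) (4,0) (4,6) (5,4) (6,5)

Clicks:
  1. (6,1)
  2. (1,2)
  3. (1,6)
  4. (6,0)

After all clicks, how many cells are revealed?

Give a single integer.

Click 1 (6,1) count=0: revealed 31 new [(0,1) (0,2) (0,3) (0,4) (1,1) (1,2) (1,3) (1,4) (2,1) (2,2) (2,3) (2,4) (2,5) (3,1) (3,2) (3,3) (3,4) (3,5) (4,1) (4,2) (4,3) (4,4) (4,5) (5,0) (5,1) (5,2) (5,3) (6,0) (6,1) (6,2) (6,3)] -> total=31
Click 2 (1,2) count=0: revealed 0 new [(none)] -> total=31
Click 3 (1,6) count=3: revealed 1 new [(1,6)] -> total=32
Click 4 (6,0) count=0: revealed 0 new [(none)] -> total=32

Answer: 32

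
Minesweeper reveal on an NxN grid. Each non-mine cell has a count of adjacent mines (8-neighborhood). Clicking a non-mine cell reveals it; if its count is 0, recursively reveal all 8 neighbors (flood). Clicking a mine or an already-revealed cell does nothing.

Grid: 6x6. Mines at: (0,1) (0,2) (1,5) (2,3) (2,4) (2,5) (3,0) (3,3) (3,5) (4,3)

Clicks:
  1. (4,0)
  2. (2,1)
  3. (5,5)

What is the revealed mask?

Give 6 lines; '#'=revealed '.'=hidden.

Click 1 (4,0) count=1: revealed 1 new [(4,0)] -> total=1
Click 2 (2,1) count=1: revealed 1 new [(2,1)] -> total=2
Click 3 (5,5) count=0: revealed 4 new [(4,4) (4,5) (5,4) (5,5)] -> total=6

Answer: ......
......
.#....
......
#...##
....##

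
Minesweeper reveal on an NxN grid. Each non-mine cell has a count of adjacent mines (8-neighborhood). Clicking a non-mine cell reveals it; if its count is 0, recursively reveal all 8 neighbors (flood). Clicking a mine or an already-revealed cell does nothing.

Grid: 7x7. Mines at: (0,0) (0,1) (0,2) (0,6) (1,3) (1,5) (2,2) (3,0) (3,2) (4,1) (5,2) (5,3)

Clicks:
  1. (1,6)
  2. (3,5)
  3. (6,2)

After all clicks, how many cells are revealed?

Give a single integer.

Click 1 (1,6) count=2: revealed 1 new [(1,6)] -> total=1
Click 2 (3,5) count=0: revealed 18 new [(2,3) (2,4) (2,5) (2,6) (3,3) (3,4) (3,5) (3,6) (4,3) (4,4) (4,5) (4,6) (5,4) (5,5) (5,6) (6,4) (6,5) (6,6)] -> total=19
Click 3 (6,2) count=2: revealed 1 new [(6,2)] -> total=20

Answer: 20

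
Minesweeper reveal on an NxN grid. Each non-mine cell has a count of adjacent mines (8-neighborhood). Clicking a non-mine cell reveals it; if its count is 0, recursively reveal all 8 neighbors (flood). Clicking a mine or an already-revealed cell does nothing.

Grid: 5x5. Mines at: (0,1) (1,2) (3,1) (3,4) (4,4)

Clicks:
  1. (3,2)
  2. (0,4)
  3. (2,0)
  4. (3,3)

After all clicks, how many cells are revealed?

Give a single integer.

Click 1 (3,2) count=1: revealed 1 new [(3,2)] -> total=1
Click 2 (0,4) count=0: revealed 6 new [(0,3) (0,4) (1,3) (1,4) (2,3) (2,4)] -> total=7
Click 3 (2,0) count=1: revealed 1 new [(2,0)] -> total=8
Click 4 (3,3) count=2: revealed 1 new [(3,3)] -> total=9

Answer: 9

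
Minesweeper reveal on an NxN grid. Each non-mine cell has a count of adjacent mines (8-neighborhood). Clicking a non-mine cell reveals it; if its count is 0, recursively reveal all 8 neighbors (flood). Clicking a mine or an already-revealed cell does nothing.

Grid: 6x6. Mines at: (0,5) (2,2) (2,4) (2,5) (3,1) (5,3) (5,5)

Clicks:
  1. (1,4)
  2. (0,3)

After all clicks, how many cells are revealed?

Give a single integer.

Answer: 12

Derivation:
Click 1 (1,4) count=3: revealed 1 new [(1,4)] -> total=1
Click 2 (0,3) count=0: revealed 11 new [(0,0) (0,1) (0,2) (0,3) (0,4) (1,0) (1,1) (1,2) (1,3) (2,0) (2,1)] -> total=12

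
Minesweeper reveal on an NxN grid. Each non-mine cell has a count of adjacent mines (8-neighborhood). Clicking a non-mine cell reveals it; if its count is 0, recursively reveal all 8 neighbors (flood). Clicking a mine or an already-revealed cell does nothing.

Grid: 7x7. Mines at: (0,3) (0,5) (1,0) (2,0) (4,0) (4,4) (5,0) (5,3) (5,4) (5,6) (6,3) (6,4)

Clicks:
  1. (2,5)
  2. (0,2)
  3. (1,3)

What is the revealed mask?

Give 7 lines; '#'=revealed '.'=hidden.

Click 1 (2,5) count=0: revealed 23 new [(1,1) (1,2) (1,3) (1,4) (1,5) (1,6) (2,1) (2,2) (2,3) (2,4) (2,5) (2,6) (3,1) (3,2) (3,3) (3,4) (3,5) (3,6) (4,1) (4,2) (4,3) (4,5) (4,6)] -> total=23
Click 2 (0,2) count=1: revealed 1 new [(0,2)] -> total=24
Click 3 (1,3) count=1: revealed 0 new [(none)] -> total=24

Answer: ..#....
.######
.######
.######
.###.##
.......
.......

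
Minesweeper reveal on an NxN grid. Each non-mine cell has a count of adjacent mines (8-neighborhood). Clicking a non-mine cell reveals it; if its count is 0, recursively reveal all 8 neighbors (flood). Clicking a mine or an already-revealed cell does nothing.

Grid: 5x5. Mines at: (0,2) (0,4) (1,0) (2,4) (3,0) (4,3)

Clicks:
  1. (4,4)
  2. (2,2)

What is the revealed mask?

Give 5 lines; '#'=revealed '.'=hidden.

Click 1 (4,4) count=1: revealed 1 new [(4,4)] -> total=1
Click 2 (2,2) count=0: revealed 9 new [(1,1) (1,2) (1,3) (2,1) (2,2) (2,3) (3,1) (3,2) (3,3)] -> total=10

Answer: .....
.###.
.###.
.###.
....#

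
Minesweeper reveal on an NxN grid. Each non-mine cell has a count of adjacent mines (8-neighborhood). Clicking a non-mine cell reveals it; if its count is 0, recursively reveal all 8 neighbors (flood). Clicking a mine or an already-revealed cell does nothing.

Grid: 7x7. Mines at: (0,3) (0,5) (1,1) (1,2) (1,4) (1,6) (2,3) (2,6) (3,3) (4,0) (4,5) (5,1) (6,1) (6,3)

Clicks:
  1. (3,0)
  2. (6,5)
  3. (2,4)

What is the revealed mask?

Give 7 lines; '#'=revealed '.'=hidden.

Click 1 (3,0) count=1: revealed 1 new [(3,0)] -> total=1
Click 2 (6,5) count=0: revealed 6 new [(5,4) (5,5) (5,6) (6,4) (6,5) (6,6)] -> total=7
Click 3 (2,4) count=3: revealed 1 new [(2,4)] -> total=8

Answer: .......
.......
....#..
#......
.......
....###
....###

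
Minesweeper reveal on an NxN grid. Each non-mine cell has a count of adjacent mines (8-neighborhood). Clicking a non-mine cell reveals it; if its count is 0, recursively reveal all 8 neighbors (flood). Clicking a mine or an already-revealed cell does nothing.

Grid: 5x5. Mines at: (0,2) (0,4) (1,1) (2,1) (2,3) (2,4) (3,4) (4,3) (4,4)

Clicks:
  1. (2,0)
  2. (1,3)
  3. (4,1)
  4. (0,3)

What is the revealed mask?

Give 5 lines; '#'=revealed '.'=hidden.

Click 1 (2,0) count=2: revealed 1 new [(2,0)] -> total=1
Click 2 (1,3) count=4: revealed 1 new [(1,3)] -> total=2
Click 3 (4,1) count=0: revealed 6 new [(3,0) (3,1) (3,2) (4,0) (4,1) (4,2)] -> total=8
Click 4 (0,3) count=2: revealed 1 new [(0,3)] -> total=9

Answer: ...#.
...#.
#....
###..
###..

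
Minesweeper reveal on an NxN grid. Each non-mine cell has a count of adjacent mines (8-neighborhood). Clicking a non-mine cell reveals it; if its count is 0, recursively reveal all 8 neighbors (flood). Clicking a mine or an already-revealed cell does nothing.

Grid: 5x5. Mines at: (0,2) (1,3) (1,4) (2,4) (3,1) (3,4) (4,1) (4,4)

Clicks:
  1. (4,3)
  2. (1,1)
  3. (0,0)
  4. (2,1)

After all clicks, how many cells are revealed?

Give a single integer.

Click 1 (4,3) count=2: revealed 1 new [(4,3)] -> total=1
Click 2 (1,1) count=1: revealed 1 new [(1,1)] -> total=2
Click 3 (0,0) count=0: revealed 5 new [(0,0) (0,1) (1,0) (2,0) (2,1)] -> total=7
Click 4 (2,1) count=1: revealed 0 new [(none)] -> total=7

Answer: 7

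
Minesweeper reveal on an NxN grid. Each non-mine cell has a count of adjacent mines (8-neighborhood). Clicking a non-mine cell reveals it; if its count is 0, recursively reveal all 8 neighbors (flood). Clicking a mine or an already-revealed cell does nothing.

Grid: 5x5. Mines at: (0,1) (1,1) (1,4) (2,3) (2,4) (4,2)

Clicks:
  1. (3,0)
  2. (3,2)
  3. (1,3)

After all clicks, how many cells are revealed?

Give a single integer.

Click 1 (3,0) count=0: revealed 6 new [(2,0) (2,1) (3,0) (3,1) (4,0) (4,1)] -> total=6
Click 2 (3,2) count=2: revealed 1 new [(3,2)] -> total=7
Click 3 (1,3) count=3: revealed 1 new [(1,3)] -> total=8

Answer: 8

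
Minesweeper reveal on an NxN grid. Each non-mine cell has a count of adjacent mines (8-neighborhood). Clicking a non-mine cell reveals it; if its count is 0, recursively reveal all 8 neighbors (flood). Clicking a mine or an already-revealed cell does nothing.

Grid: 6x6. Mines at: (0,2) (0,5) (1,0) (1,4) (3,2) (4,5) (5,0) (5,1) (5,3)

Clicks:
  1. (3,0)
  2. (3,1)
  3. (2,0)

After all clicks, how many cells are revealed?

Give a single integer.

Answer: 6

Derivation:
Click 1 (3,0) count=0: revealed 6 new [(2,0) (2,1) (3,0) (3,1) (4,0) (4,1)] -> total=6
Click 2 (3,1) count=1: revealed 0 new [(none)] -> total=6
Click 3 (2,0) count=1: revealed 0 new [(none)] -> total=6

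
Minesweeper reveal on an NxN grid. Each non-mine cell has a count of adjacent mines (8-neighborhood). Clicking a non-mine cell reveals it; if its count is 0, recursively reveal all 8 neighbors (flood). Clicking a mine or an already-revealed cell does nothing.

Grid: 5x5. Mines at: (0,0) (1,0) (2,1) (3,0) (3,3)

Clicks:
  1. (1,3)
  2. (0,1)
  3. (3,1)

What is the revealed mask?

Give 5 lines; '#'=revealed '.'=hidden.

Answer: .####
.####
..###
.#...
.....

Derivation:
Click 1 (1,3) count=0: revealed 11 new [(0,1) (0,2) (0,3) (0,4) (1,1) (1,2) (1,3) (1,4) (2,2) (2,3) (2,4)] -> total=11
Click 2 (0,1) count=2: revealed 0 new [(none)] -> total=11
Click 3 (3,1) count=2: revealed 1 new [(3,1)] -> total=12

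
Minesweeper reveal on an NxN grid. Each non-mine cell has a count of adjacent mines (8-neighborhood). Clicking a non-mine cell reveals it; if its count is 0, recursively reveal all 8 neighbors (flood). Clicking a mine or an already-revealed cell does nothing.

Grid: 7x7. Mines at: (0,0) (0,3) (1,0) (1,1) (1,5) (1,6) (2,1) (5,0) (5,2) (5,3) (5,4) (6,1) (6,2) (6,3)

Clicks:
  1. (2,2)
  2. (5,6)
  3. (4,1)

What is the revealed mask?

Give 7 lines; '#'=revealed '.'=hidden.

Click 1 (2,2) count=2: revealed 1 new [(2,2)] -> total=1
Click 2 (5,6) count=0: revealed 21 new [(1,2) (1,3) (1,4) (2,3) (2,4) (2,5) (2,6) (3,2) (3,3) (3,4) (3,5) (3,6) (4,2) (4,3) (4,4) (4,5) (4,6) (5,5) (5,6) (6,5) (6,6)] -> total=22
Click 3 (4,1) count=2: revealed 1 new [(4,1)] -> total=23

Answer: .......
..###..
..#####
..#####
.######
.....##
.....##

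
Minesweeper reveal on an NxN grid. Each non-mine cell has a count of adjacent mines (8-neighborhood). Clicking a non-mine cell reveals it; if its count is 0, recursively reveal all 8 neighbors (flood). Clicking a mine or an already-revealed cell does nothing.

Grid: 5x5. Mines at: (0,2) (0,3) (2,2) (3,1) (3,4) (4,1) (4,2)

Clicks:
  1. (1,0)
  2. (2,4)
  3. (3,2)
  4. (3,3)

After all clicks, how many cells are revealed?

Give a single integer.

Click 1 (1,0) count=0: revealed 6 new [(0,0) (0,1) (1,0) (1,1) (2,0) (2,1)] -> total=6
Click 2 (2,4) count=1: revealed 1 new [(2,4)] -> total=7
Click 3 (3,2) count=4: revealed 1 new [(3,2)] -> total=8
Click 4 (3,3) count=3: revealed 1 new [(3,3)] -> total=9

Answer: 9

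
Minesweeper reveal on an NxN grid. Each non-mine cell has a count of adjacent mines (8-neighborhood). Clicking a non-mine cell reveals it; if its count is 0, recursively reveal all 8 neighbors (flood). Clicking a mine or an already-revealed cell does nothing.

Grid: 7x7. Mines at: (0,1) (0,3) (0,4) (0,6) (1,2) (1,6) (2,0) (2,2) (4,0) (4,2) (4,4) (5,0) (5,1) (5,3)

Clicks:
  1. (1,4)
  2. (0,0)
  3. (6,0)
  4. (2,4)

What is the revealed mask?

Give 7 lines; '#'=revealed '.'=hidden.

Answer: #......
...###.
...###.
...###.
.......
.......
#......

Derivation:
Click 1 (1,4) count=2: revealed 1 new [(1,4)] -> total=1
Click 2 (0,0) count=1: revealed 1 new [(0,0)] -> total=2
Click 3 (6,0) count=2: revealed 1 new [(6,0)] -> total=3
Click 4 (2,4) count=0: revealed 8 new [(1,3) (1,5) (2,3) (2,4) (2,5) (3,3) (3,4) (3,5)] -> total=11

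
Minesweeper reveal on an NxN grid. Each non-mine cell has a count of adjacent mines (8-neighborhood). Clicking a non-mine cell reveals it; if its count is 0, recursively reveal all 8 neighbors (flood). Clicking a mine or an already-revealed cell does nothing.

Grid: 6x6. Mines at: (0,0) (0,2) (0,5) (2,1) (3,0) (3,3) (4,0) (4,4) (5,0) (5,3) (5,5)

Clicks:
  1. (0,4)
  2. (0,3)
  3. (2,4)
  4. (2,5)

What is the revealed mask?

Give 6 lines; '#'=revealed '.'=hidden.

Answer: ...##.
....##
....##
....##
......
......

Derivation:
Click 1 (0,4) count=1: revealed 1 new [(0,4)] -> total=1
Click 2 (0,3) count=1: revealed 1 new [(0,3)] -> total=2
Click 3 (2,4) count=1: revealed 1 new [(2,4)] -> total=3
Click 4 (2,5) count=0: revealed 5 new [(1,4) (1,5) (2,5) (3,4) (3,5)] -> total=8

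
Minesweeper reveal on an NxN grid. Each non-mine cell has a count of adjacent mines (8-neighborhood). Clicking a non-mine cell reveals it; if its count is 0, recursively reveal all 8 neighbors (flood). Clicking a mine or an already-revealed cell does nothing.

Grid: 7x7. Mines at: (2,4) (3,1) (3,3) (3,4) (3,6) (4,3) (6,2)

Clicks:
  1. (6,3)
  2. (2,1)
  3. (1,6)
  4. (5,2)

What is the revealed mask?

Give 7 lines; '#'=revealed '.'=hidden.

Answer: #######
#######
####.##
.......
.......
..#....
...#...

Derivation:
Click 1 (6,3) count=1: revealed 1 new [(6,3)] -> total=1
Click 2 (2,1) count=1: revealed 1 new [(2,1)] -> total=2
Click 3 (1,6) count=0: revealed 19 new [(0,0) (0,1) (0,2) (0,3) (0,4) (0,5) (0,6) (1,0) (1,1) (1,2) (1,3) (1,4) (1,5) (1,6) (2,0) (2,2) (2,3) (2,5) (2,6)] -> total=21
Click 4 (5,2) count=2: revealed 1 new [(5,2)] -> total=22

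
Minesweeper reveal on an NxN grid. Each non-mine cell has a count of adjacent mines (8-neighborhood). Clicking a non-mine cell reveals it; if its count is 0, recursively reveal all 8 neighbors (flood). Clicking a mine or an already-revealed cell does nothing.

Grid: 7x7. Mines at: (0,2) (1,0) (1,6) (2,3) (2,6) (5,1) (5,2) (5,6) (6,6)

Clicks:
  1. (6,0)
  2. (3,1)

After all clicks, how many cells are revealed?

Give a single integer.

Click 1 (6,0) count=1: revealed 1 new [(6,0)] -> total=1
Click 2 (3,1) count=0: revealed 9 new [(2,0) (2,1) (2,2) (3,0) (3,1) (3,2) (4,0) (4,1) (4,2)] -> total=10

Answer: 10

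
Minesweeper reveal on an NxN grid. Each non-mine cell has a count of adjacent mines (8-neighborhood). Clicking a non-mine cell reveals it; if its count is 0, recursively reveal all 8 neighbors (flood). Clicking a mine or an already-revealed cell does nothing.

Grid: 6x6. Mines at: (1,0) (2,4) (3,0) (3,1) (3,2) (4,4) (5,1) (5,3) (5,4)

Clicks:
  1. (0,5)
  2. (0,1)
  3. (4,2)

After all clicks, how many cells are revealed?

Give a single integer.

Answer: 14

Derivation:
Click 1 (0,5) count=0: revealed 13 new [(0,1) (0,2) (0,3) (0,4) (0,5) (1,1) (1,2) (1,3) (1,4) (1,5) (2,1) (2,2) (2,3)] -> total=13
Click 2 (0,1) count=1: revealed 0 new [(none)] -> total=13
Click 3 (4,2) count=4: revealed 1 new [(4,2)] -> total=14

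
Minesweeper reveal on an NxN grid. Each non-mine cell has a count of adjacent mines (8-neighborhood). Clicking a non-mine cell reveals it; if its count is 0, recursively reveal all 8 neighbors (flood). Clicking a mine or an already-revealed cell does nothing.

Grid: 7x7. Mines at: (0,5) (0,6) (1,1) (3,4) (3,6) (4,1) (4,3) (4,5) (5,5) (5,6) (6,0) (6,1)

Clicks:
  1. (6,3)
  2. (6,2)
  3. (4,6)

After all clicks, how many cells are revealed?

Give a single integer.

Answer: 7

Derivation:
Click 1 (6,3) count=0: revealed 6 new [(5,2) (5,3) (5,4) (6,2) (6,3) (6,4)] -> total=6
Click 2 (6,2) count=1: revealed 0 new [(none)] -> total=6
Click 3 (4,6) count=4: revealed 1 new [(4,6)] -> total=7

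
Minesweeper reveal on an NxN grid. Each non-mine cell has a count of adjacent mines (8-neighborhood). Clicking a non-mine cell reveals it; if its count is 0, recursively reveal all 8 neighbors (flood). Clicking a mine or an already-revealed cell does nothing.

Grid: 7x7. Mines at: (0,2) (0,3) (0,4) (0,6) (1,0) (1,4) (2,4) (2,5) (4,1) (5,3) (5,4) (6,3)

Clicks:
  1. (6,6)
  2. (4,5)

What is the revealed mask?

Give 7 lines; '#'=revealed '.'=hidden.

Click 1 (6,6) count=0: revealed 8 new [(3,5) (3,6) (4,5) (4,6) (5,5) (5,6) (6,5) (6,6)] -> total=8
Click 2 (4,5) count=1: revealed 0 new [(none)] -> total=8

Answer: .......
.......
.......
.....##
.....##
.....##
.....##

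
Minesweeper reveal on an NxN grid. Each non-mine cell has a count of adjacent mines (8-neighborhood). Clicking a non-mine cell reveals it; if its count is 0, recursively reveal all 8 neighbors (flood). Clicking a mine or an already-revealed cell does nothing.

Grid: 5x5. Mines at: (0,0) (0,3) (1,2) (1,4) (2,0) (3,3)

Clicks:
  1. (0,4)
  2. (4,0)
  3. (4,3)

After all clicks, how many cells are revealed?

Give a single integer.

Answer: 8

Derivation:
Click 1 (0,4) count=2: revealed 1 new [(0,4)] -> total=1
Click 2 (4,0) count=0: revealed 6 new [(3,0) (3,1) (3,2) (4,0) (4,1) (4,2)] -> total=7
Click 3 (4,3) count=1: revealed 1 new [(4,3)] -> total=8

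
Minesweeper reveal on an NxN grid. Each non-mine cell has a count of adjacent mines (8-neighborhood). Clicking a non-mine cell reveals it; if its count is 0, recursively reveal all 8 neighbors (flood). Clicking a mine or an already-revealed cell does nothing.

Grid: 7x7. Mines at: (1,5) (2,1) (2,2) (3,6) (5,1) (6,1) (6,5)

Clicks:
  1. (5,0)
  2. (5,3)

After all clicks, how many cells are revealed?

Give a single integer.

Click 1 (5,0) count=2: revealed 1 new [(5,0)] -> total=1
Click 2 (5,3) count=0: revealed 18 new [(2,3) (2,4) (2,5) (3,2) (3,3) (3,4) (3,5) (4,2) (4,3) (4,4) (4,5) (5,2) (5,3) (5,4) (5,5) (6,2) (6,3) (6,4)] -> total=19

Answer: 19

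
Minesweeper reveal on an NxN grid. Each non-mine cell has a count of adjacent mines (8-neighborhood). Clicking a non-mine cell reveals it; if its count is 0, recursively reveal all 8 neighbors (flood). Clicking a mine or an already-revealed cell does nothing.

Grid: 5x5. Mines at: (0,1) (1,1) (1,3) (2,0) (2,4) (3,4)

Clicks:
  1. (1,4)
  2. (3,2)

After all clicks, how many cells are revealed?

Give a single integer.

Click 1 (1,4) count=2: revealed 1 new [(1,4)] -> total=1
Click 2 (3,2) count=0: revealed 11 new [(2,1) (2,2) (2,3) (3,0) (3,1) (3,2) (3,3) (4,0) (4,1) (4,2) (4,3)] -> total=12

Answer: 12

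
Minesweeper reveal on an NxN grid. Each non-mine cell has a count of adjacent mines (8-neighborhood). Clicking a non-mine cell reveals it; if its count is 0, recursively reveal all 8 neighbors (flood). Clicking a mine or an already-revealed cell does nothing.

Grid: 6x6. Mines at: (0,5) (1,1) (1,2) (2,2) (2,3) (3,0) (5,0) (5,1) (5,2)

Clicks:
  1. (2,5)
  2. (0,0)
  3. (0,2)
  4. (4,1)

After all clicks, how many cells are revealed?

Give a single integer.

Answer: 16

Derivation:
Click 1 (2,5) count=0: revealed 13 new [(1,4) (1,5) (2,4) (2,5) (3,3) (3,4) (3,5) (4,3) (4,4) (4,5) (5,3) (5,4) (5,5)] -> total=13
Click 2 (0,0) count=1: revealed 1 new [(0,0)] -> total=14
Click 3 (0,2) count=2: revealed 1 new [(0,2)] -> total=15
Click 4 (4,1) count=4: revealed 1 new [(4,1)] -> total=16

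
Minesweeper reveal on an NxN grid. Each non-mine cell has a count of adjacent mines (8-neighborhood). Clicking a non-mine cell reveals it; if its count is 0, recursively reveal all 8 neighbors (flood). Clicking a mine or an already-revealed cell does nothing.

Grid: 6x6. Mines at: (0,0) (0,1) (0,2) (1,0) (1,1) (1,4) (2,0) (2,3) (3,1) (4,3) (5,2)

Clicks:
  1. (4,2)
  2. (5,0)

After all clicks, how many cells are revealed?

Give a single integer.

Answer: 5

Derivation:
Click 1 (4,2) count=3: revealed 1 new [(4,2)] -> total=1
Click 2 (5,0) count=0: revealed 4 new [(4,0) (4,1) (5,0) (5,1)] -> total=5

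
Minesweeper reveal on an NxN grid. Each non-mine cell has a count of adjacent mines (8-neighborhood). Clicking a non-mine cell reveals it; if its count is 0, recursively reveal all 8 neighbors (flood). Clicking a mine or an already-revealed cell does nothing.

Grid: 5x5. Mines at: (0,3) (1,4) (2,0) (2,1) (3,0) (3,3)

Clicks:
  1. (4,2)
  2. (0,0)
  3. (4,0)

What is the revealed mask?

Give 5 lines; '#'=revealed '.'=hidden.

Click 1 (4,2) count=1: revealed 1 new [(4,2)] -> total=1
Click 2 (0,0) count=0: revealed 6 new [(0,0) (0,1) (0,2) (1,0) (1,1) (1,2)] -> total=7
Click 3 (4,0) count=1: revealed 1 new [(4,0)] -> total=8

Answer: ###..
###..
.....
.....
#.#..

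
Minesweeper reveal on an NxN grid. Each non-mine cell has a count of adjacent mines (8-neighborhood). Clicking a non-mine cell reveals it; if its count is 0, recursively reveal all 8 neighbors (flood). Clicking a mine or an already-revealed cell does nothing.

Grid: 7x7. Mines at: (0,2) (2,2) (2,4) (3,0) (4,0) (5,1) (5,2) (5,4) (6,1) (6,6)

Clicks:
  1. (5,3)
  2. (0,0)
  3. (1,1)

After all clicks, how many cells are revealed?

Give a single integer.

Click 1 (5,3) count=2: revealed 1 new [(5,3)] -> total=1
Click 2 (0,0) count=0: revealed 6 new [(0,0) (0,1) (1,0) (1,1) (2,0) (2,1)] -> total=7
Click 3 (1,1) count=2: revealed 0 new [(none)] -> total=7

Answer: 7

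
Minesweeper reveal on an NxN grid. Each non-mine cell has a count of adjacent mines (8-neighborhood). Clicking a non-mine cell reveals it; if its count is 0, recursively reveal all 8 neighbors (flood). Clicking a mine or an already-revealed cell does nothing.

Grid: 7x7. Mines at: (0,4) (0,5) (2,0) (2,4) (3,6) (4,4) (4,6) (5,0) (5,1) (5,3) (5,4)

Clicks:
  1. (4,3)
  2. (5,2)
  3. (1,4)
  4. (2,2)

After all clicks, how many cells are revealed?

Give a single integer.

Click 1 (4,3) count=3: revealed 1 new [(4,3)] -> total=1
Click 2 (5,2) count=2: revealed 1 new [(5,2)] -> total=2
Click 3 (1,4) count=3: revealed 1 new [(1,4)] -> total=3
Click 4 (2,2) count=0: revealed 16 new [(0,0) (0,1) (0,2) (0,3) (1,0) (1,1) (1,2) (1,3) (2,1) (2,2) (2,3) (3,1) (3,2) (3,3) (4,1) (4,2)] -> total=19

Answer: 19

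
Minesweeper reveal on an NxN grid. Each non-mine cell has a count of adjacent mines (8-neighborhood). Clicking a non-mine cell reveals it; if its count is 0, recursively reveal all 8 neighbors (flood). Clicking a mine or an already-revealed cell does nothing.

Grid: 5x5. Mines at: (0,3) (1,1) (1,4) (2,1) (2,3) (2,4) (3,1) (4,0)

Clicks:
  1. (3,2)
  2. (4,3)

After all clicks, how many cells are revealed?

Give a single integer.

Answer: 6

Derivation:
Click 1 (3,2) count=3: revealed 1 new [(3,2)] -> total=1
Click 2 (4,3) count=0: revealed 5 new [(3,3) (3,4) (4,2) (4,3) (4,4)] -> total=6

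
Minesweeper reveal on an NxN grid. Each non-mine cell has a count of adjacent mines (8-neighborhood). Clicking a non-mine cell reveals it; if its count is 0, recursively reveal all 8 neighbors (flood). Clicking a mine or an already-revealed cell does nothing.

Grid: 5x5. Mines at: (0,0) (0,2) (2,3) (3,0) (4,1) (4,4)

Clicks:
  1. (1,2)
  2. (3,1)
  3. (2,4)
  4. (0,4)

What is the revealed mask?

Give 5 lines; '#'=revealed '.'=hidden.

Answer: ...##
..###
....#
.#...
.....

Derivation:
Click 1 (1,2) count=2: revealed 1 new [(1,2)] -> total=1
Click 2 (3,1) count=2: revealed 1 new [(3,1)] -> total=2
Click 3 (2,4) count=1: revealed 1 new [(2,4)] -> total=3
Click 4 (0,4) count=0: revealed 4 new [(0,3) (0,4) (1,3) (1,4)] -> total=7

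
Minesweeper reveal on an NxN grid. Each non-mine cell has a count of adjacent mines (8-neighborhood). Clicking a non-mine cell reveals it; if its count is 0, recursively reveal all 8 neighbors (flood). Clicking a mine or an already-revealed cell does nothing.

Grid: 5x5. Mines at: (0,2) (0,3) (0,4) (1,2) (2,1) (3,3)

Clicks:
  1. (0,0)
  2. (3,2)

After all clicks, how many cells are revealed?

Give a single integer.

Click 1 (0,0) count=0: revealed 4 new [(0,0) (0,1) (1,0) (1,1)] -> total=4
Click 2 (3,2) count=2: revealed 1 new [(3,2)] -> total=5

Answer: 5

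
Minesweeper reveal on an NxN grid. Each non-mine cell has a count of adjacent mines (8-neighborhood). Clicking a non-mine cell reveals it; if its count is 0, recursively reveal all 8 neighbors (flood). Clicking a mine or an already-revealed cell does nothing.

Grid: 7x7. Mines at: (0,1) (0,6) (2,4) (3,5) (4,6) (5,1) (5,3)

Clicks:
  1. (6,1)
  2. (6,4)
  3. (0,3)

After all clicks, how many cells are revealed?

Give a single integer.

Click 1 (6,1) count=1: revealed 1 new [(6,1)] -> total=1
Click 2 (6,4) count=1: revealed 1 new [(6,4)] -> total=2
Click 3 (0,3) count=0: revealed 8 new [(0,2) (0,3) (0,4) (0,5) (1,2) (1,3) (1,4) (1,5)] -> total=10

Answer: 10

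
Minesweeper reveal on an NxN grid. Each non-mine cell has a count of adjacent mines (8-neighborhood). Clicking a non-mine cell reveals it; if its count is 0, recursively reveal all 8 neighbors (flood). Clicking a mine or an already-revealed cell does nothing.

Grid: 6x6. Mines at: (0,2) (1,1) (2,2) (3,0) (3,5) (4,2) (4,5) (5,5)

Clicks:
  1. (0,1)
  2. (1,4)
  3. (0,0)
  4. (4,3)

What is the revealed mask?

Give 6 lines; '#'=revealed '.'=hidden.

Click 1 (0,1) count=2: revealed 1 new [(0,1)] -> total=1
Click 2 (1,4) count=0: revealed 9 new [(0,3) (0,4) (0,5) (1,3) (1,4) (1,5) (2,3) (2,4) (2,5)] -> total=10
Click 3 (0,0) count=1: revealed 1 new [(0,0)] -> total=11
Click 4 (4,3) count=1: revealed 1 new [(4,3)] -> total=12

Answer: ##.###
...###
...###
......
...#..
......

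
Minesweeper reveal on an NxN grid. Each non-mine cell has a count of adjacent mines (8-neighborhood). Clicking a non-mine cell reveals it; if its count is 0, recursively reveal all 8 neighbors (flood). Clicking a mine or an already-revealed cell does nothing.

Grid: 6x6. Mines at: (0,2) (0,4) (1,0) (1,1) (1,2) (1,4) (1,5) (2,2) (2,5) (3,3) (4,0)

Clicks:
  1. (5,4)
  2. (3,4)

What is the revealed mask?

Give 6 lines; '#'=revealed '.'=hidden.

Click 1 (5,4) count=0: revealed 12 new [(3,4) (3,5) (4,1) (4,2) (4,3) (4,4) (4,5) (5,1) (5,2) (5,3) (5,4) (5,5)] -> total=12
Click 2 (3,4) count=2: revealed 0 new [(none)] -> total=12

Answer: ......
......
......
....##
.#####
.#####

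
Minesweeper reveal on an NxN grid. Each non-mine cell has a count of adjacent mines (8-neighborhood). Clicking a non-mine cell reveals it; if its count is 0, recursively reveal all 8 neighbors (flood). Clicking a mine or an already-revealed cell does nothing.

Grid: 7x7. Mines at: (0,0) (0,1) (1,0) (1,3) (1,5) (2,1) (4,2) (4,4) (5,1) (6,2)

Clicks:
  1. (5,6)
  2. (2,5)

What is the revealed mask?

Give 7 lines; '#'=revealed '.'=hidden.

Answer: .......
.......
.....##
.....##
.....##
...####
...####

Derivation:
Click 1 (5,6) count=0: revealed 14 new [(2,5) (2,6) (3,5) (3,6) (4,5) (4,6) (5,3) (5,4) (5,5) (5,6) (6,3) (6,4) (6,5) (6,6)] -> total=14
Click 2 (2,5) count=1: revealed 0 new [(none)] -> total=14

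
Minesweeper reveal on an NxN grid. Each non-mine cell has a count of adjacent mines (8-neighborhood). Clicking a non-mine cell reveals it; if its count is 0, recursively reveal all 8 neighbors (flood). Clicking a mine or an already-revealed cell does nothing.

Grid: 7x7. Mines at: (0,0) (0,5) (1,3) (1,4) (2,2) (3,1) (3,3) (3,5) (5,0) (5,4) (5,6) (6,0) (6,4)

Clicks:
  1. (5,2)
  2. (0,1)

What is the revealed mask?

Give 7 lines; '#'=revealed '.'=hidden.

Answer: .#.....
.......
.......
.......
.###...
.###...
.###...

Derivation:
Click 1 (5,2) count=0: revealed 9 new [(4,1) (4,2) (4,3) (5,1) (5,2) (5,3) (6,1) (6,2) (6,3)] -> total=9
Click 2 (0,1) count=1: revealed 1 new [(0,1)] -> total=10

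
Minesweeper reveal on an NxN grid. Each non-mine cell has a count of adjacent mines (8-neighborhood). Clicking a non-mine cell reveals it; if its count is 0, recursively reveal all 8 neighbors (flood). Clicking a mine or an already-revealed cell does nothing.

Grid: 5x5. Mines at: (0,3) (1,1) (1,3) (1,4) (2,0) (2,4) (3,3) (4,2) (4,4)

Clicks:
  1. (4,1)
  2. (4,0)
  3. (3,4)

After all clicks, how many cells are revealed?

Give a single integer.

Click 1 (4,1) count=1: revealed 1 new [(4,1)] -> total=1
Click 2 (4,0) count=0: revealed 3 new [(3,0) (3,1) (4,0)] -> total=4
Click 3 (3,4) count=3: revealed 1 new [(3,4)] -> total=5

Answer: 5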